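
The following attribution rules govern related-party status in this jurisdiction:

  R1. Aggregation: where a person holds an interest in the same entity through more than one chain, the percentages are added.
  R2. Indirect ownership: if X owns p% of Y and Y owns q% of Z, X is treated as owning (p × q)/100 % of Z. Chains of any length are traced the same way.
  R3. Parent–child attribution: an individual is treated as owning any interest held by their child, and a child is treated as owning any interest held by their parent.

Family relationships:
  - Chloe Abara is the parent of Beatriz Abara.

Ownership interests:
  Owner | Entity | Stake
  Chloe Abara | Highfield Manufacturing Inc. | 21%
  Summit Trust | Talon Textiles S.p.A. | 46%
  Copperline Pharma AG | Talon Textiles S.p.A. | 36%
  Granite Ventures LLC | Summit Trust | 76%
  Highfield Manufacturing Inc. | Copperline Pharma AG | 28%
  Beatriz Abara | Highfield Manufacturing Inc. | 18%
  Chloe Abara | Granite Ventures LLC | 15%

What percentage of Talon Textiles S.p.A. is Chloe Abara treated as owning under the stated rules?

9.1752%

By parent–child attribution (R3), Chloe Abara is treated as also owning Beatriz Abara's interest in Highfield Manufacturing Inc, giving 21% + 18% = 39%.
Chain via Granite Ventures LLC → Summit Trust (R2): 15% × 76% × 46% = 5.244% of Talon Textiles S.p.A.
Chain via Highfield Manufacturing Inc. → Copperline Pharma AG (R2): 39% × 28% × 36% = 3.9312% of Talon Textiles S.p.A.
Aggregating (R1): 5.244% + 3.9312% = 9.1752%.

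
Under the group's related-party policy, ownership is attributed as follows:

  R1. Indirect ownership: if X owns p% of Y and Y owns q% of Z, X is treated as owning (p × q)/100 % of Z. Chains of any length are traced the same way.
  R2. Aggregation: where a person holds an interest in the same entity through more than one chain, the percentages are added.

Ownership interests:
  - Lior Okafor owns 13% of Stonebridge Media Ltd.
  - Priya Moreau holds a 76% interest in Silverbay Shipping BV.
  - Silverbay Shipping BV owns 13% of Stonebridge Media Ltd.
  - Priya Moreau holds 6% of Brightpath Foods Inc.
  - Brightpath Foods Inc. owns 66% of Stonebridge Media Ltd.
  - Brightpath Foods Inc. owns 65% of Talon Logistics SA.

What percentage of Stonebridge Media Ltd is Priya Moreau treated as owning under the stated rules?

Chain via Silverbay Shipping BV (R1): 76% × 13% = 9.88% of Stonebridge Media Ltd.
Chain via Brightpath Foods Inc. (R1): 6% × 66% = 3.96% of Stonebridge Media Ltd.
Aggregating (R2): 9.88% + 3.96% = 13.84%.

13.84%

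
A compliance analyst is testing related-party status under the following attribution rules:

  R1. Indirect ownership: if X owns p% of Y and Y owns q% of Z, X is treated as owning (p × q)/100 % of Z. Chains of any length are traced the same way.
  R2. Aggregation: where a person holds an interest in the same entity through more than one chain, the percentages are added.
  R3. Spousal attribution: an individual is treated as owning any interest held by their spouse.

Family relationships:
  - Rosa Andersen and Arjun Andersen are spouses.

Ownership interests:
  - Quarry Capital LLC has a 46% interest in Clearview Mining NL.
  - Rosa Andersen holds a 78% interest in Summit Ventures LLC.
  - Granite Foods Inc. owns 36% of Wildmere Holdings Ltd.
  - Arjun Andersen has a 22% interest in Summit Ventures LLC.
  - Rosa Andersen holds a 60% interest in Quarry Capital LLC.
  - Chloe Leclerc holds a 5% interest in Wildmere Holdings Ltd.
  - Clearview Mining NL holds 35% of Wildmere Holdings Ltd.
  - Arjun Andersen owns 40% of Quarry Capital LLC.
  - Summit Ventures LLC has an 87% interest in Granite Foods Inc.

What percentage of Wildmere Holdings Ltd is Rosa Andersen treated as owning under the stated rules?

47.42%

By spousal attribution (R3), Rosa Andersen is treated as also owning Arjun Andersen's interest in Summit Ventures LLC, giving 78% + 22% = 100%.
By spousal attribution (R3), Rosa Andersen is treated as also owning Arjun Andersen's interest in Quarry Capital LLC, giving 60% + 40% = 100%.
Chain via Summit Ventures LLC → Granite Foods Inc. (R1): 100% × 87% × 36% = 31.32% of Wildmere Holdings Ltd.
Chain via Quarry Capital LLC → Clearview Mining NL (R1): 100% × 46% × 35% = 16.1% of Wildmere Holdings Ltd.
Aggregating (R2): 31.32% + 16.1% = 47.42%.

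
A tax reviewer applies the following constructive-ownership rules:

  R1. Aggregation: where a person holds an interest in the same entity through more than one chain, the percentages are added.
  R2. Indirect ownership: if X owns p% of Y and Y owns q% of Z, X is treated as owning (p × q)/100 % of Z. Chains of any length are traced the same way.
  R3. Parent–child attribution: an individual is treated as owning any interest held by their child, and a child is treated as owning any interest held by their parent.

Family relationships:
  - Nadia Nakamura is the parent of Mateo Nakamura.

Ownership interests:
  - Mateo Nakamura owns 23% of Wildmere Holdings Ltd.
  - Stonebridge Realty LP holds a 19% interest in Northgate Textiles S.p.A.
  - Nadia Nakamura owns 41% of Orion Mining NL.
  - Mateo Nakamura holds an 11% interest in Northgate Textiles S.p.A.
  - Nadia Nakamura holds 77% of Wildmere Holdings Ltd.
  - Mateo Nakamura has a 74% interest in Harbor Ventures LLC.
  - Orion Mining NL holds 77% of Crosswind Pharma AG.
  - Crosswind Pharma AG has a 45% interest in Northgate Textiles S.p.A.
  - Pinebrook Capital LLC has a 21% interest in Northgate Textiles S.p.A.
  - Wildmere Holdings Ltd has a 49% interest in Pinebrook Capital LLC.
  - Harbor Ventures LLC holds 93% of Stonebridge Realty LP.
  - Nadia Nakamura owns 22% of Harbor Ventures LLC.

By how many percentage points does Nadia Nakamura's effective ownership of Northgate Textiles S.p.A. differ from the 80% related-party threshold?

By parent–child attribution (R3), Nadia Nakamura is treated as also owning Mateo Nakamura's interest in Wildmere Holdings Ltd, giving 77% + 23% = 100%.
By parent–child attribution (R3), Nadia Nakamura is treated as also owning Mateo Nakamura's interest in Harbor Ventures LLC, giving 22% + 74% = 96%.
By parent–child attribution (R3), Nadia Nakamura is treated as owning Mateo Nakamura's 11% interest in Northgate Textiles S.p.A.
Chain via Wildmere Holdings Ltd → Pinebrook Capital LLC (R2): 100% × 49% × 21% = 10.29% of Northgate Textiles S.p.A.
Chain via Orion Mining NL → Crosswind Pharma AG (R2): 41% × 77% × 45% = 14.2065% of Northgate Textiles S.p.A.
Chain via Harbor Ventures LLC → Stonebridge Realty LP (R2): 96% × 93% × 19% = 16.9632% of Northgate Textiles S.p.A.
Direct interest in Northgate Textiles S.p.A: 11%.
Aggregating (R1): 10.29% + 14.2065% + 16.9632% + 11% = 52.4597%.
52.4597% falls short of the 80% threshold by 27.5403 percentage points.

27.5403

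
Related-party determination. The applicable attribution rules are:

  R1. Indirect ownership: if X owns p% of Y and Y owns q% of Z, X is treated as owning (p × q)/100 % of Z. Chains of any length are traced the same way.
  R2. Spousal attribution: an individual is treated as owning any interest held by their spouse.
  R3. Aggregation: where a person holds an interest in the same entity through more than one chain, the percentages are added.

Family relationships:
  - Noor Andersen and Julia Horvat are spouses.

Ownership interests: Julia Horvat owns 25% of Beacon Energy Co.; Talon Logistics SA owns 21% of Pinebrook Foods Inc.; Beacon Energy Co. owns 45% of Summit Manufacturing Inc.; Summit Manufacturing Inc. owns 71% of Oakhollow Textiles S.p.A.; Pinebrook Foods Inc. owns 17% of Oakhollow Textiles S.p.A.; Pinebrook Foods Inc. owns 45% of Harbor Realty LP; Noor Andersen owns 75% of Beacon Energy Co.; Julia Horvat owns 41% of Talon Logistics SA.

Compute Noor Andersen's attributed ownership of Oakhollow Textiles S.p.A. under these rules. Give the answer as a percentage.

33.4137%

By spousal attribution (R2), Noor Andersen is treated as also owning Julia Horvat's interest in Beacon Energy Co, giving 75% + 25% = 100%.
By spousal attribution (R2), Noor Andersen is treated as owning Julia Horvat's 41% interest in Talon Logistics SA.
Chain via Beacon Energy Co. → Summit Manufacturing Inc. (R1): 100% × 45% × 71% = 31.95% of Oakhollow Textiles S.p.A.
Chain via Talon Logistics SA → Pinebrook Foods Inc. (R1): 41% × 21% × 17% = 1.4637% of Oakhollow Textiles S.p.A.
Aggregating (R3): 31.95% + 1.4637% = 33.4137%.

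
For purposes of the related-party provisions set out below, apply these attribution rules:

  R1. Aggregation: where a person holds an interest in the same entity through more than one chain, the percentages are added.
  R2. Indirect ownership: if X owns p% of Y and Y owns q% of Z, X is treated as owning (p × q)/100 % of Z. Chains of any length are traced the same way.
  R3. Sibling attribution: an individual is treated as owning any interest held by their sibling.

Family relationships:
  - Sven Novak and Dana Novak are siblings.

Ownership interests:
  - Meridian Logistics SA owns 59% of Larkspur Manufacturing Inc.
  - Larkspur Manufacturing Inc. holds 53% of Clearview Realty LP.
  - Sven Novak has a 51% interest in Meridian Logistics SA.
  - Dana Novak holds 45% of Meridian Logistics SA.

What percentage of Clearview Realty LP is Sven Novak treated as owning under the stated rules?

30.0192%

By sibling attribution (R3), Sven Novak is treated as also owning Dana Novak's interest in Meridian Logistics SA, giving 51% + 45% = 96%.
Chain via Meridian Logistics SA → Larkspur Manufacturing Inc. (R2): 96% × 59% × 53% = 30.0192% of Clearview Realty LP.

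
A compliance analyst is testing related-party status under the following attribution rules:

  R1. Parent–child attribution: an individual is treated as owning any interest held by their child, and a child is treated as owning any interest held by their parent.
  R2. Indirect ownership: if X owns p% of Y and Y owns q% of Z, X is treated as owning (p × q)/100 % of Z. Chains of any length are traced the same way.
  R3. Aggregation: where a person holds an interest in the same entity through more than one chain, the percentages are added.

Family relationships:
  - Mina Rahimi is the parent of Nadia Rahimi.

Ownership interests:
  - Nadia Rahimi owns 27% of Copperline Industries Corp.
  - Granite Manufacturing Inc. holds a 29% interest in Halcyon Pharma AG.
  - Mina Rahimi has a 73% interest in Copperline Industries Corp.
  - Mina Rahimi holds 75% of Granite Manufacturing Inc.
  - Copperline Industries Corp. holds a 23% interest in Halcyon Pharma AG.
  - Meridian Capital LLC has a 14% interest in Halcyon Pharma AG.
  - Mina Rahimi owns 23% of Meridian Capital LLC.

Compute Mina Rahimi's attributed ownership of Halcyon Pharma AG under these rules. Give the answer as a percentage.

47.97%

By parent–child attribution (R1), Mina Rahimi is treated as also owning Nadia Rahimi's interest in Copperline Industries Corp, giving 73% + 27% = 100%.
Chain via Copperline Industries Corp. (R2): 100% × 23% = 23% of Halcyon Pharma AG.
Chain via Meridian Capital LLC (R2): 23% × 14% = 3.22% of Halcyon Pharma AG.
Chain via Granite Manufacturing Inc. (R2): 75% × 29% = 21.75% of Halcyon Pharma AG.
Aggregating (R3): 23% + 3.22% + 21.75% = 47.97%.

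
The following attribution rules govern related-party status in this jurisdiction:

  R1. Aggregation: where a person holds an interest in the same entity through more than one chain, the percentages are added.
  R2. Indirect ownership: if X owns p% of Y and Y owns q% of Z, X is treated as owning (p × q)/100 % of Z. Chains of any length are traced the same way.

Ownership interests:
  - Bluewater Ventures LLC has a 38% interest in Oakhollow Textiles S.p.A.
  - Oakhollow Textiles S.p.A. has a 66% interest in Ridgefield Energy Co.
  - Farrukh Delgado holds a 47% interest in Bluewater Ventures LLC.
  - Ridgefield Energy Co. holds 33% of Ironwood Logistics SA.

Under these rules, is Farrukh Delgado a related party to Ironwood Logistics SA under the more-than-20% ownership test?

Chain via Bluewater Ventures LLC → Oakhollow Textiles S.p.A. → Ridgefield Energy Co. (R2): 47% × 38% × 66% × 33% = 3.889908% of Ironwood Logistics SA.
3.889908% does not exceed the 20% threshold, so Farrukh is not a related party to Ironwood Logistics SA.

No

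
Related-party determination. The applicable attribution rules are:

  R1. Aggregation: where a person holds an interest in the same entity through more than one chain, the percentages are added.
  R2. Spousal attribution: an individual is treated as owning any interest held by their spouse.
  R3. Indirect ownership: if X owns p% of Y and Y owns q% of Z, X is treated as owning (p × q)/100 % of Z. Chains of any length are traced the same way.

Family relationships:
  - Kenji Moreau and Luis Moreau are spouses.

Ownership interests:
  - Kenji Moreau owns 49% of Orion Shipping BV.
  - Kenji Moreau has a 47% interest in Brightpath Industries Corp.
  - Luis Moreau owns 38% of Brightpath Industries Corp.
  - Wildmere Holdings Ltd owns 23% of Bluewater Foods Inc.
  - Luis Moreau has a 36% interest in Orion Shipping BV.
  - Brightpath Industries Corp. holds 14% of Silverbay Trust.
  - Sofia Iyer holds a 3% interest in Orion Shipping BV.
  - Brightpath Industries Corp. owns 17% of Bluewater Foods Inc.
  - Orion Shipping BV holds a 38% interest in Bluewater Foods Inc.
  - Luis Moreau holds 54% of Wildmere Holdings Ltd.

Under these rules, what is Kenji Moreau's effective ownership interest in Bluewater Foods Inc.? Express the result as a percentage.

By spousal attribution (R2), Kenji Moreau is treated as also owning Luis Moreau's interest in Brightpath Industries Corp, giving 47% + 38% = 85%.
By spousal attribution (R2), Kenji Moreau is treated as also owning Luis Moreau's interest in Orion Shipping BV, giving 49% + 36% = 85%.
By spousal attribution (R2), Kenji Moreau is treated as owning Luis Moreau's 54% interest in Wildmere Holdings Ltd.
Chain via Brightpath Industries Corp. (R3): 85% × 17% = 14.45% of Bluewater Foods Inc.
Chain via Orion Shipping BV (R3): 85% × 38% = 32.3% of Bluewater Foods Inc.
Chain via Wildmere Holdings Ltd (R3): 54% × 23% = 12.42% of Bluewater Foods Inc.
Aggregating (R1): 14.45% + 32.3% + 12.42% = 59.17%.

59.17%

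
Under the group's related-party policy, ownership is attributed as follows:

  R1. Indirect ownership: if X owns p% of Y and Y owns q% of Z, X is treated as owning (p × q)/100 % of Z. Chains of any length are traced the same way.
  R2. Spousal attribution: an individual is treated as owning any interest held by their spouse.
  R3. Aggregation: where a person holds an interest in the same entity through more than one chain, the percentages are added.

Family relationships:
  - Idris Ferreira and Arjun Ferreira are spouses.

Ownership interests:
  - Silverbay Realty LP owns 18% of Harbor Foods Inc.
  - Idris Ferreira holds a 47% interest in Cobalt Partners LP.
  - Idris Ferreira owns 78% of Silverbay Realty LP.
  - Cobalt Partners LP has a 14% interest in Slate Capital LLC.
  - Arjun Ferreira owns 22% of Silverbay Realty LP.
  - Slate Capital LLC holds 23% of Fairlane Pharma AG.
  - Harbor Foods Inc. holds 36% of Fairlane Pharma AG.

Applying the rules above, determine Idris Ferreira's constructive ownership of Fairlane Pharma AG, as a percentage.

7.9934%

By spousal attribution (R2), Idris Ferreira is treated as also owning Arjun Ferreira's interest in Silverbay Realty LP, giving 78% + 22% = 100%.
Chain via Cobalt Partners LP → Slate Capital LLC (R1): 47% × 14% × 23% = 1.5134% of Fairlane Pharma AG.
Chain via Silverbay Realty LP → Harbor Foods Inc. (R1): 100% × 18% × 36% = 6.48% of Fairlane Pharma AG.
Aggregating (R3): 1.5134% + 6.48% = 7.9934%.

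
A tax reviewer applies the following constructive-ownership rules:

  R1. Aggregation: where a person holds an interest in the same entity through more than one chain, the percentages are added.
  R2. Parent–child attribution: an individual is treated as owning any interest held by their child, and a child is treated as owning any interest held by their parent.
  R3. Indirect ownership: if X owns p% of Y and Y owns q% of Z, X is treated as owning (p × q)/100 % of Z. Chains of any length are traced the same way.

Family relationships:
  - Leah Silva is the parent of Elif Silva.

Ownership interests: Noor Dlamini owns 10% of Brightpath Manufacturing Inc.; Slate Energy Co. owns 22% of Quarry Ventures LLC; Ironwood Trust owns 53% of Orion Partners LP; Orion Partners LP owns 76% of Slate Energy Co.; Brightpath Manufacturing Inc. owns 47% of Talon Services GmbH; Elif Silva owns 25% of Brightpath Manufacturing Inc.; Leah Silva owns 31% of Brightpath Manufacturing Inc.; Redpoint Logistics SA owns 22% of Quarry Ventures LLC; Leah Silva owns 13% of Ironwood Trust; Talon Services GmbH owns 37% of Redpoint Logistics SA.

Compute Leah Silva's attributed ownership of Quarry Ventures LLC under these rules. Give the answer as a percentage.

By parent–child attribution (R2), Leah Silva is treated as also owning Elif Silva's interest in Brightpath Manufacturing Inc, giving 31% + 25% = 56%.
Chain via Brightpath Manufacturing Inc. → Talon Services GmbH → Redpoint Logistics SA (R3): 56% × 47% × 37% × 22% = 2.142448% of Quarry Ventures LLC.
Chain via Ironwood Trust → Orion Partners LP → Slate Energy Co. (R3): 13% × 53% × 76% × 22% = 1.152008% of Quarry Ventures LLC.
Aggregating (R1): 2.142448% + 1.152008% = 3.294456%.

3.294456%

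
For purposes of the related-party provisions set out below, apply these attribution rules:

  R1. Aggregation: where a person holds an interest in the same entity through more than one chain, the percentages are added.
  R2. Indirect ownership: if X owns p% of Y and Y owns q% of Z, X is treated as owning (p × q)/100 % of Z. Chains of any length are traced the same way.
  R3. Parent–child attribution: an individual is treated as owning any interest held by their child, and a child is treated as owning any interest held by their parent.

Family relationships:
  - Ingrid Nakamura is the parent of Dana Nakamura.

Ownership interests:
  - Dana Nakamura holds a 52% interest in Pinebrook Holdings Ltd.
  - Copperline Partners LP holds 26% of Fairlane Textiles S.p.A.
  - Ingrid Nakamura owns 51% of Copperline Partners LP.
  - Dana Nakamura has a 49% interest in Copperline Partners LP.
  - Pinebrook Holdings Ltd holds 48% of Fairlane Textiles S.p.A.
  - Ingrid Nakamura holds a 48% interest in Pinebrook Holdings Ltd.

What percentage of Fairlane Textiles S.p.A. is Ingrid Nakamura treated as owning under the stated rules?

74%

By parent–child attribution (R3), Ingrid Nakamura is treated as also owning Dana Nakamura's interest in Copperline Partners LP, giving 51% + 49% = 100%.
By parent–child attribution (R3), Ingrid Nakamura is treated as also owning Dana Nakamura's interest in Pinebrook Holdings Ltd, giving 48% + 52% = 100%.
Chain via Copperline Partners LP (R2): 100% × 26% = 26% of Fairlane Textiles S.p.A.
Chain via Pinebrook Holdings Ltd (R2): 100% × 48% = 48% of Fairlane Textiles S.p.A.
Aggregating (R1): 26% + 48% = 74%.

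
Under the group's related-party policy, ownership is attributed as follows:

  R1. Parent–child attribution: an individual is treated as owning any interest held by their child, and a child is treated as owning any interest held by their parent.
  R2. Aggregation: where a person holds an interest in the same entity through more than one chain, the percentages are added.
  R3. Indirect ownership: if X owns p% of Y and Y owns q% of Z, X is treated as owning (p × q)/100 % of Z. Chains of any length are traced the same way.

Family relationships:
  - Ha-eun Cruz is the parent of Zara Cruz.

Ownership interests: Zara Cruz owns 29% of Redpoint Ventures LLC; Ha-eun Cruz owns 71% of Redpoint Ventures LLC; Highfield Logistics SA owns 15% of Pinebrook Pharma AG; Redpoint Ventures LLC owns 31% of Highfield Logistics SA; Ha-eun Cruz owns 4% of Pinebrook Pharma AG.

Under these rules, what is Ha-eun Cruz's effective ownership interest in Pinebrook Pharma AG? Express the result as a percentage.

By parent–child attribution (R1), Ha-eun Cruz is treated as also owning Zara Cruz's interest in Redpoint Ventures LLC, giving 71% + 29% = 100%.
Chain via Redpoint Ventures LLC → Highfield Logistics SA (R3): 100% × 31% × 15% = 4.65% of Pinebrook Pharma AG.
Direct interest in Pinebrook Pharma AG: 4%.
Aggregating (R2): 4.65% + 4% = 8.65%.

8.65%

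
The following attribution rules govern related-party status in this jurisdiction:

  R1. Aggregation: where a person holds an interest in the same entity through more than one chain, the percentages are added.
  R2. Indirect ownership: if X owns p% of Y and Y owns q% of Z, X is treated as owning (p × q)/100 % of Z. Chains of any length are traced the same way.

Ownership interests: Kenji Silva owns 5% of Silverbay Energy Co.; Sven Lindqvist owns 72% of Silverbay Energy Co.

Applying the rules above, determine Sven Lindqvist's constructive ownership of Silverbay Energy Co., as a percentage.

Direct interest in Silverbay Energy Co: 72%.

72%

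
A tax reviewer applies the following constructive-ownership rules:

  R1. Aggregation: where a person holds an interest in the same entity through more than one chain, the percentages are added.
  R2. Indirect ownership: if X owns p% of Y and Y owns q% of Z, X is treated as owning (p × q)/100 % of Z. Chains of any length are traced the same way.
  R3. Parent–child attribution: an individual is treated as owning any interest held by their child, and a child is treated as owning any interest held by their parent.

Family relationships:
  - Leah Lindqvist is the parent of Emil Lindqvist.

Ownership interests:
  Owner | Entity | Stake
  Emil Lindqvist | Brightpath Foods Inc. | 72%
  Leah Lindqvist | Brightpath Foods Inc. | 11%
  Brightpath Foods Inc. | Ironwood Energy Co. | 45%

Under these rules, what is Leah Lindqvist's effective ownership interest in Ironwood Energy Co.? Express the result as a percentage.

37.35%

By parent–child attribution (R3), Leah Lindqvist is treated as also owning Emil Lindqvist's interest in Brightpath Foods Inc, giving 11% + 72% = 83%.
Chain via Brightpath Foods Inc. (R2): 83% × 45% = 37.35% of Ironwood Energy Co.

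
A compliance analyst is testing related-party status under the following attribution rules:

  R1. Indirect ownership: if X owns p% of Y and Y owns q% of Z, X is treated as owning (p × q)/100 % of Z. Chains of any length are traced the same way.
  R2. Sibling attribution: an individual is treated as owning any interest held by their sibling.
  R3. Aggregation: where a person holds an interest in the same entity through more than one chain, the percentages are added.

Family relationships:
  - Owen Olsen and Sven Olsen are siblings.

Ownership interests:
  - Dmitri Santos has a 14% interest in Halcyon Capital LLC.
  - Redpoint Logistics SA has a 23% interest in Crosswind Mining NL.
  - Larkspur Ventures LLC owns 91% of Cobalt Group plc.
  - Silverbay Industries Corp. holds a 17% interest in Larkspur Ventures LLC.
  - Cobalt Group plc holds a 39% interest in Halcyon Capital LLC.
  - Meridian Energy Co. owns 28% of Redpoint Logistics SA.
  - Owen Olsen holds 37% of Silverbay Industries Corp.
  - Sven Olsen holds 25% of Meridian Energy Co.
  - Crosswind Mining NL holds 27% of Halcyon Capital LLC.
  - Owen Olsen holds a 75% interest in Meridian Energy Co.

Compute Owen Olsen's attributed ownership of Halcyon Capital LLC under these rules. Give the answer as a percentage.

3.971121%

By sibling attribution (R2), Owen Olsen is treated as also owning Sven Olsen's interest in Meridian Energy Co, giving 75% + 25% = 100%.
Chain via Silverbay Industries Corp. → Larkspur Ventures LLC → Cobalt Group plc (R1): 37% × 17% × 91% × 39% = 2.232321% of Halcyon Capital LLC.
Chain via Meridian Energy Co. → Redpoint Logistics SA → Crosswind Mining NL (R1): 100% × 28% × 23% × 27% = 1.7388% of Halcyon Capital LLC.
Aggregating (R3): 2.232321% + 1.7388% = 3.971121%.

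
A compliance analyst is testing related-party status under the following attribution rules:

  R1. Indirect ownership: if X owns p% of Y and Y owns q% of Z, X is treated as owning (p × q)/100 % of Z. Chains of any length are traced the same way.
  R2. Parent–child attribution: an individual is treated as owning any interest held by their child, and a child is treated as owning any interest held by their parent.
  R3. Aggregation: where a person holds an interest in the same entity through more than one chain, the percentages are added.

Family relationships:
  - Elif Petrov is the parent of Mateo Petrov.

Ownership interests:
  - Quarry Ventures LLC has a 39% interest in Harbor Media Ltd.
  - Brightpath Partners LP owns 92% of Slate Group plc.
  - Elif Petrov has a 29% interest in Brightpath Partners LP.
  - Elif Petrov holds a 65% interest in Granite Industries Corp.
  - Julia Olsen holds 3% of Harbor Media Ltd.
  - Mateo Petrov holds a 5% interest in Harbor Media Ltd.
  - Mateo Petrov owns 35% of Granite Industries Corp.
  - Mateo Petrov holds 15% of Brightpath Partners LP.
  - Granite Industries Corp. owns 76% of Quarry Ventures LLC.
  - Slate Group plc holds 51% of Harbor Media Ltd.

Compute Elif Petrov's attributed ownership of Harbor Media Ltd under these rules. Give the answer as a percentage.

55.2848%

By parent–child attribution (R2), Elif Petrov is treated as also owning Mateo Petrov's interest in Granite Industries Corp, giving 65% + 35% = 100%.
By parent–child attribution (R2), Elif Petrov is treated as also owning Mateo Petrov's interest in Brightpath Partners LP, giving 29% + 15% = 44%.
By parent–child attribution (R2), Elif Petrov is treated as owning Mateo Petrov's 5% interest in Harbor Media Ltd.
Chain via Granite Industries Corp. → Quarry Ventures LLC (R1): 100% × 76% × 39% = 29.64% of Harbor Media Ltd.
Chain via Brightpath Partners LP → Slate Group plc (R1): 44% × 92% × 51% = 20.6448% of Harbor Media Ltd.
Direct interest in Harbor Media Ltd: 5%.
Aggregating (R3): 29.64% + 20.6448% + 5% = 55.2848%.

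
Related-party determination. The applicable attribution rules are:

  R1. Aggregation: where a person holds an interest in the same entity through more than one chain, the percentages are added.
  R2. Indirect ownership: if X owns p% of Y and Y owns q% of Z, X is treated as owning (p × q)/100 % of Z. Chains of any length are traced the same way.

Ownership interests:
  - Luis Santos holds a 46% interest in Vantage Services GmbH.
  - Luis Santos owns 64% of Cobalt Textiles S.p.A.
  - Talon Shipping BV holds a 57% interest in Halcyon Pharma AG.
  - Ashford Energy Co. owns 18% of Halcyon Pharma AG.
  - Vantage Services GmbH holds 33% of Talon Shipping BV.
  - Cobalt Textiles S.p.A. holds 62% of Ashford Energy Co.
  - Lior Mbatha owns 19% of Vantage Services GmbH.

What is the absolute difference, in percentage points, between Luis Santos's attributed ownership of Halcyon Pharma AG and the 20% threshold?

4.205

Chain via Vantage Services GmbH → Talon Shipping BV (R2): 46% × 33% × 57% = 8.6526% of Halcyon Pharma AG.
Chain via Cobalt Textiles S.p.A. → Ashford Energy Co. (R2): 64% × 62% × 18% = 7.1424% of Halcyon Pharma AG.
Aggregating (R1): 8.6526% + 7.1424% = 15.795%.
15.795% falls short of the 20% threshold by 4.205 percentage points.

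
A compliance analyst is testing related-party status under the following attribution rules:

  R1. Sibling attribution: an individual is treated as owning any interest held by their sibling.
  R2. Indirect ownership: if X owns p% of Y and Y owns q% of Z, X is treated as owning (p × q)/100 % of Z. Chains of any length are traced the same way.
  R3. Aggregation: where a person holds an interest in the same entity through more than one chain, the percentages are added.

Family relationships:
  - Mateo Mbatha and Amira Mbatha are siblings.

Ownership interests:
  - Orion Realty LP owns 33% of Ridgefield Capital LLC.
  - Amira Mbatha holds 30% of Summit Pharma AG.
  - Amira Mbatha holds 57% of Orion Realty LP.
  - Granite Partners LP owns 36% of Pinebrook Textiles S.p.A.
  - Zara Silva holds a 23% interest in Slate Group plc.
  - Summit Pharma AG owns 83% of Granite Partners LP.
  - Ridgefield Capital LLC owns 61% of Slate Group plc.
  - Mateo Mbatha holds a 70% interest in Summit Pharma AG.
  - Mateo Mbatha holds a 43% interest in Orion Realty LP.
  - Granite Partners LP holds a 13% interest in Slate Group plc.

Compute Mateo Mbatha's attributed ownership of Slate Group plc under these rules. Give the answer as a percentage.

30.92%

By sibling attribution (R1), Mateo Mbatha is treated as also owning Amira Mbatha's interest in Orion Realty LP, giving 43% + 57% = 100%.
By sibling attribution (R1), Mateo Mbatha is treated as also owning Amira Mbatha's interest in Summit Pharma AG, giving 70% + 30% = 100%.
Chain via Orion Realty LP → Ridgefield Capital LLC (R2): 100% × 33% × 61% = 20.13% of Slate Group plc.
Chain via Summit Pharma AG → Granite Partners LP (R2): 100% × 83% × 13% = 10.79% of Slate Group plc.
Aggregating (R3): 20.13% + 10.79% = 30.92%.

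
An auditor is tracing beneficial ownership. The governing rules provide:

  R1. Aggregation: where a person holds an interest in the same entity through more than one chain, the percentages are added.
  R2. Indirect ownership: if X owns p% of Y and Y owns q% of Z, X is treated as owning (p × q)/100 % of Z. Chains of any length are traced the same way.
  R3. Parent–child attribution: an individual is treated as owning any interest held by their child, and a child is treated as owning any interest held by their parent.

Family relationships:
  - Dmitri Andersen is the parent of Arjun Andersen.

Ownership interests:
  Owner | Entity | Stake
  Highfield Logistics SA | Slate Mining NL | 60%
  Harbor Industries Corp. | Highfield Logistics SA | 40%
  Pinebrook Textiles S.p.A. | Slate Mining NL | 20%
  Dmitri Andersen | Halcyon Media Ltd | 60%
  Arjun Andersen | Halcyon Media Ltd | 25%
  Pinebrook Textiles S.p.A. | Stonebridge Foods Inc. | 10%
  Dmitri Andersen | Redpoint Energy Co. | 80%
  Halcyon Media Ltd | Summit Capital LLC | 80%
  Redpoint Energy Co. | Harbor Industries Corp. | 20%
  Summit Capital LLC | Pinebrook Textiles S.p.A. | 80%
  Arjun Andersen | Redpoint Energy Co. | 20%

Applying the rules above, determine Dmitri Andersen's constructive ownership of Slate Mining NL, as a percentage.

By parent–child attribution (R3), Dmitri Andersen is treated as also owning Arjun Andersen's interest in Redpoint Energy Co, giving 80% + 20% = 100%.
By parent–child attribution (R3), Dmitri Andersen is treated as also owning Arjun Andersen's interest in Halcyon Media Ltd, giving 60% + 25% = 85%.
Chain via Redpoint Energy Co. → Harbor Industries Corp. → Highfield Logistics SA (R2): 100% × 20% × 40% × 60% = 4.8% of Slate Mining NL.
Chain via Halcyon Media Ltd → Summit Capital LLC → Pinebrook Textiles S.p.A. (R2): 85% × 80% × 80% × 20% = 10.88% of Slate Mining NL.
Aggregating (R1): 4.8% + 10.88% = 15.68%.

15.68%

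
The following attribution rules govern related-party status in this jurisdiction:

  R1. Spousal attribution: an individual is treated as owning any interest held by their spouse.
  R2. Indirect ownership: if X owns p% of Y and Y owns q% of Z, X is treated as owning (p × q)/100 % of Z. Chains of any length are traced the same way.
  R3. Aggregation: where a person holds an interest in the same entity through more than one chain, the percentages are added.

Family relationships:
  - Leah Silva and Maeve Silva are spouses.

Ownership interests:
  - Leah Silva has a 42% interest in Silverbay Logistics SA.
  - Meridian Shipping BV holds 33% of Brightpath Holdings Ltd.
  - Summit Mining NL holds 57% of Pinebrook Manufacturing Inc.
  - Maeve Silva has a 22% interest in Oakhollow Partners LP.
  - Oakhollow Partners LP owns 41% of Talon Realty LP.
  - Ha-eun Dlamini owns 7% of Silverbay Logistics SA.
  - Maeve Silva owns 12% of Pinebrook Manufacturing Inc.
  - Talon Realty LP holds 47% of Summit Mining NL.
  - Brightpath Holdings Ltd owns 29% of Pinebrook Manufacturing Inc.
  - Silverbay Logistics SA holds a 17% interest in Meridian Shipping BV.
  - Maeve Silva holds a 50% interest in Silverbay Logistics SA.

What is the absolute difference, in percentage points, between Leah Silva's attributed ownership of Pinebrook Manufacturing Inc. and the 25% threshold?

By spousal attribution (R1), Leah Silva is treated as also owning Maeve Silva's interest in Silverbay Logistics SA, giving 42% + 50% = 92%.
By spousal attribution (R1), Leah Silva is treated as owning Maeve Silva's 22% interest in Oakhollow Partners LP.
By spousal attribution (R1), Leah Silva is treated as owning Maeve Silva's 12% interest in Pinebrook Manufacturing Inc.
Chain via Silverbay Logistics SA → Meridian Shipping BV → Brightpath Holdings Ltd (R2): 92% × 17% × 33% × 29% = 1.496748% of Pinebrook Manufacturing Inc.
Chain via Oakhollow Partners LP → Talon Realty LP → Summit Mining NL (R2): 22% × 41% × 47% × 57% = 2.416458% of Pinebrook Manufacturing Inc.
Direct interest in Pinebrook Manufacturing Inc: 12%.
Aggregating (R3): 1.496748% + 2.416458% + 12% = 15.913206%.
15.913206% falls short of the 25% threshold by 9.086794 percentage points.

9.086794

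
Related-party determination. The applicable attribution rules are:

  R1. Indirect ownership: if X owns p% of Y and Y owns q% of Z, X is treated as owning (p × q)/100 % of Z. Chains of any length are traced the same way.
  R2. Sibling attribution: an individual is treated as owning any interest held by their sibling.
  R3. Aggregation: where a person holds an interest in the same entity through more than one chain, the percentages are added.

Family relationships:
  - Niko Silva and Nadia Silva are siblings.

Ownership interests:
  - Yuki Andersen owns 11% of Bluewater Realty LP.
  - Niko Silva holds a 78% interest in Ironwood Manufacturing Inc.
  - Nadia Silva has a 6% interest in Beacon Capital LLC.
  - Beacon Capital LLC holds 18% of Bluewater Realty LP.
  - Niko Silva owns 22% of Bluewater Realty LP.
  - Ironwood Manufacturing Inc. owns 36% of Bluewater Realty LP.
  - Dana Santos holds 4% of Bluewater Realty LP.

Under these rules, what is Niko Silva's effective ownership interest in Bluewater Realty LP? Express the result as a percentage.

By sibling attribution (R2), Niko Silva is treated as owning Nadia Silva's 6% interest in Beacon Capital LLC.
Chain via Ironwood Manufacturing Inc. (R1): 78% × 36% = 28.08% of Bluewater Realty LP.
Direct interest in Bluewater Realty LP: 22%.
Chain via Beacon Capital LLC (R1): 6% × 18% = 1.08% of Bluewater Realty LP.
Aggregating (R3): 28.08% + 22% + 1.08% = 51.16%.

51.16%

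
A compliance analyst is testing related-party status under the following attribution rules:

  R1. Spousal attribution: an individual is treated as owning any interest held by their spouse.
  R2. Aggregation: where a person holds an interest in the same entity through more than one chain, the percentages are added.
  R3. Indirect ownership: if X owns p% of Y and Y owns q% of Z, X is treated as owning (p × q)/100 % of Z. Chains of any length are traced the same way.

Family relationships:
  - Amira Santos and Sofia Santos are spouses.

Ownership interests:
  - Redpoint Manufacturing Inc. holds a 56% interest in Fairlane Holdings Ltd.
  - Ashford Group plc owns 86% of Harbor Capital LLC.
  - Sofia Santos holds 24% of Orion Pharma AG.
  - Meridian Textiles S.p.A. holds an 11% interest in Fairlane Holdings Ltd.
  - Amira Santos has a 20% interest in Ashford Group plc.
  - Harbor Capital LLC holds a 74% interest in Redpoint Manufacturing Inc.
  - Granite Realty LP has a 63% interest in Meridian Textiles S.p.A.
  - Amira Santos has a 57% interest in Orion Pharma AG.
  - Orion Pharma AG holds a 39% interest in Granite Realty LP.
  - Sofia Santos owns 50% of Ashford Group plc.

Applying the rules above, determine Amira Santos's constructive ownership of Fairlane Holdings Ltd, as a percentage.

27.136067%

By spousal attribution (R1), Amira Santos is treated as also owning Sofia Santos's interest in Orion Pharma AG, giving 57% + 24% = 81%.
By spousal attribution (R1), Amira Santos is treated as also owning Sofia Santos's interest in Ashford Group plc, giving 20% + 50% = 70%.
Chain via Orion Pharma AG → Granite Realty LP → Meridian Textiles S.p.A. (R3): 81% × 39% × 63% × 11% = 2.189187% of Fairlane Holdings Ltd.
Chain via Ashford Group plc → Harbor Capital LLC → Redpoint Manufacturing Inc. (R3): 70% × 86% × 74% × 56% = 24.94688% of Fairlane Holdings Ltd.
Aggregating (R2): 2.189187% + 24.94688% = 27.136067%.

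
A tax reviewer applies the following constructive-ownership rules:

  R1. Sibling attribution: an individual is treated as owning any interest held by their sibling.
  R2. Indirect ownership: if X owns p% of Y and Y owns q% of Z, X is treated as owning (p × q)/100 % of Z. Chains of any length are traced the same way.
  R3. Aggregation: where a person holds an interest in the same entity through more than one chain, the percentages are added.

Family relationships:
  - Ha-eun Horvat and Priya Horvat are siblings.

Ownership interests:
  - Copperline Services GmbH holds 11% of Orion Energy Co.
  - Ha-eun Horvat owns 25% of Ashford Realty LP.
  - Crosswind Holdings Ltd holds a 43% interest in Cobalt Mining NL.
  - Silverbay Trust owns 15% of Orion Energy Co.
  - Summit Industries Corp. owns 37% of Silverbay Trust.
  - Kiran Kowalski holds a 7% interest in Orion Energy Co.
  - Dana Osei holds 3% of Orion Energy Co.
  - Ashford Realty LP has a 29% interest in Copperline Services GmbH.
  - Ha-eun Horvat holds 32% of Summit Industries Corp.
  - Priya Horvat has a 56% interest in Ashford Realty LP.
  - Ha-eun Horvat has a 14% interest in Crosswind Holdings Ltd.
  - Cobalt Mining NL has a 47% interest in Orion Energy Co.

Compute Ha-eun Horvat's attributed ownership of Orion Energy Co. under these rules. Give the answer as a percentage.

7.1893%

By sibling attribution (R1), Ha-eun Horvat is treated as also owning Priya Horvat's interest in Ashford Realty LP, giving 25% + 56% = 81%.
Chain via Crosswind Holdings Ltd → Cobalt Mining NL (R2): 14% × 43% × 47% = 2.8294% of Orion Energy Co.
Chain via Summit Industries Corp. → Silverbay Trust (R2): 32% × 37% × 15% = 1.776% of Orion Energy Co.
Chain via Ashford Realty LP → Copperline Services GmbH (R2): 81% × 29% × 11% = 2.5839% of Orion Energy Co.
Aggregating (R3): 2.8294% + 1.776% + 2.5839% = 7.1893%.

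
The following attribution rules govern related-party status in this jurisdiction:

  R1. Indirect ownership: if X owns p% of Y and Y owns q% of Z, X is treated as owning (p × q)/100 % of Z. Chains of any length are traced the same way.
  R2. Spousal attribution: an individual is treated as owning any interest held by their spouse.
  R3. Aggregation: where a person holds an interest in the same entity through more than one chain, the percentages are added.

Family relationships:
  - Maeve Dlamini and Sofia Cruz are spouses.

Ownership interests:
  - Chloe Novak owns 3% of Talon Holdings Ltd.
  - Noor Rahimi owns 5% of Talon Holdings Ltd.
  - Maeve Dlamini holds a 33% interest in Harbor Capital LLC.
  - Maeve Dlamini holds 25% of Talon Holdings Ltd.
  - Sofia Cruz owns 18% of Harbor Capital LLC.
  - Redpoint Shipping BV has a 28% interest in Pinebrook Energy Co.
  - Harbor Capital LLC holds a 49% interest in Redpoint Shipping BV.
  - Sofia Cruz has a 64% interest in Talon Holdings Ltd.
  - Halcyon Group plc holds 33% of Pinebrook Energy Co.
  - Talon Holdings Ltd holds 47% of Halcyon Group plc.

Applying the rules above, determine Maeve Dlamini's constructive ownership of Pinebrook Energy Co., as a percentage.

20.8011%

By spousal attribution (R2), Maeve Dlamini is treated as also owning Sofia Cruz's interest in Harbor Capital LLC, giving 33% + 18% = 51%.
By spousal attribution (R2), Maeve Dlamini is treated as also owning Sofia Cruz's interest in Talon Holdings Ltd, giving 25% + 64% = 89%.
Chain via Harbor Capital LLC → Redpoint Shipping BV (R1): 51% × 49% × 28% = 6.9972% of Pinebrook Energy Co.
Chain via Talon Holdings Ltd → Halcyon Group plc (R1): 89% × 47% × 33% = 13.8039% of Pinebrook Energy Co.
Aggregating (R3): 6.9972% + 13.8039% = 20.8011%.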